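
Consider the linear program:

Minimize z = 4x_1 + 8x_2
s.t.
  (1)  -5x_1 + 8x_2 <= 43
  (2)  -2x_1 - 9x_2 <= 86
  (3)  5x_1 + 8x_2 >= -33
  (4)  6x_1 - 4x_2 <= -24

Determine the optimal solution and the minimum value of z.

x_1 = -81/17, x_2 = -39/34, minimum z = -480/17

Extreme points and z = 4x_1 + 8x_2:
  (-38/5, 5/8) → z = -127/5
  (-5/7, 69/14) → z = 256/7
  (-81/17, -39/34) → z = -480/17

The binding constraints are 5x_1 + 8x_2 = -33 and 6x_1 - 4x_2 = -24.
Solving simultaneously gives x_1 = -81/17, x_2 = -39/34.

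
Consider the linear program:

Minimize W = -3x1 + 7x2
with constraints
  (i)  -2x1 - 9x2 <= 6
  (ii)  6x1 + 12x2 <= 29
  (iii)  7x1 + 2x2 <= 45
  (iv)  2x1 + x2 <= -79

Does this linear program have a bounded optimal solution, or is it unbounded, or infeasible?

Vertices and W = -3x1 + 7x2:
  (-705/16, 73/8) → W = 3137/16
  (-977/18, 266/9) → W = 6655/18
The feasible region has finitely many vertices and no improving ray; the minimum is 3137/16 at (-705/16, 73/8).

bounded optimum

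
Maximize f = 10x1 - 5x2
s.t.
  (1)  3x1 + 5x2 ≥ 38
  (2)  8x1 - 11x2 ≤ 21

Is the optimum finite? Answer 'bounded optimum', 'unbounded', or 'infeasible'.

From the feasible point (523/73, 241/73), moving in the direction (11, 8) keeps every constraint satisfied while f increases without bound.

unbounded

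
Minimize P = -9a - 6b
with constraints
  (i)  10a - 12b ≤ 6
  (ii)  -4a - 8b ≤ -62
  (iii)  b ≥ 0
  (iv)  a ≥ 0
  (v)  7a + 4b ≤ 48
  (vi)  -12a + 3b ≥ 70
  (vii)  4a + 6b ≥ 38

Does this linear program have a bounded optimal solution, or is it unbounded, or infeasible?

The boundaries -4a - 8b = -62 and a = 0 meet at (0, 31/4), but that point violates -12a + 3b ≥ 70. Every candidate vertex is excluded by some other constraint, so the feasible region is empty.

infeasible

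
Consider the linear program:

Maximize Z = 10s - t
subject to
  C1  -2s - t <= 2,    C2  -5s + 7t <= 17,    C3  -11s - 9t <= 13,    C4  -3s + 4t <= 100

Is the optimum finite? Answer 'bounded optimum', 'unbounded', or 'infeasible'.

From the feasible point (-31/19, 24/19), moving in the direction (9, -11) keeps every constraint satisfied while Z increases without bound.

unbounded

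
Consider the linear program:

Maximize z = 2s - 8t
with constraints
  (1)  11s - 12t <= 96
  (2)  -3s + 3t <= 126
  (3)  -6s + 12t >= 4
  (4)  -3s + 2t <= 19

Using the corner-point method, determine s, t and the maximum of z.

s = -55/6, t = -17/4, maximum z = 47/3

Vertices and z = 2s - 8t:
  (20, 31/3) → z = -128/3
  (65, 107) → z = -726
  (-55/6, -17/4) → z = 47/3
The feasible region is unbounded (it extends along (1, 1), (12, 11)), but z strictly decreases along every unbounded feasible direction, so there is no improving ray and the maximum is attained at a vertex.

At the optimal vertex, -6s + 12t = 4 and -3s + 2t = 19.
Solving simultaneously gives s = -55/6, t = -17/4.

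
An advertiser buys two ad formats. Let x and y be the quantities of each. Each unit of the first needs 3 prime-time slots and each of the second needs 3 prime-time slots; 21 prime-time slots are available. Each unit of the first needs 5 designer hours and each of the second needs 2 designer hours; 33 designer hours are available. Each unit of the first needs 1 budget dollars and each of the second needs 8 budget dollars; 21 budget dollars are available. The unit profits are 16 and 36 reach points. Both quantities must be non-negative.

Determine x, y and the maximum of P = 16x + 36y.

x = 5, y = 2, maximum P = 152

At the optimal vertex, 3x + 3y = 21 and x + 8y = 21.
Solving simultaneously gives x = 5, y = 2.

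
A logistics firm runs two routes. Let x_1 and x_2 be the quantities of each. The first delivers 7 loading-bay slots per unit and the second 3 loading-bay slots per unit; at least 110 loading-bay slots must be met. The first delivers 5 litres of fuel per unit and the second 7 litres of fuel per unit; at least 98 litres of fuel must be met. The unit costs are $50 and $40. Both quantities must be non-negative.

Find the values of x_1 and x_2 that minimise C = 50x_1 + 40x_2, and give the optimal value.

x_1 = 14, x_2 = 4, minimum C = 860

Feasible corners and C = 50x_1 + 40x_2:
  (0, 110/3) → C = 4400/3
  (98/5, 0) → C = 980
  (14, 4) → C = 860
The feasible region is unbounded (it extends along (0, 1), (1, 0)), but C strictly increases along every unbounded feasible direction, so there is no improving ray and the minimum is attained at a vertex.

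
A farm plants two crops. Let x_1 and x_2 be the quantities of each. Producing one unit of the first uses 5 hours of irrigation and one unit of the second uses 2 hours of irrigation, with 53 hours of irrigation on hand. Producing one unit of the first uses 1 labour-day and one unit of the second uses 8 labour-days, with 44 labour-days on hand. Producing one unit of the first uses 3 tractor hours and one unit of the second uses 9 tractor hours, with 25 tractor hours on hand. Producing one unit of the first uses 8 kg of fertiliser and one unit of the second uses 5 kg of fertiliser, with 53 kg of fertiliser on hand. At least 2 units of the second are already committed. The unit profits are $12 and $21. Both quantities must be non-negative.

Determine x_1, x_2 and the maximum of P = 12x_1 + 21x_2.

Corner points and P = 12x_1 + 21x_2:
  (0, 25/9) → P = 175/3
  (0, 2) → P = 42
  (7/3, 2) → P = 70

x_1 = 7/3, x_2 = 2, maximum P = 70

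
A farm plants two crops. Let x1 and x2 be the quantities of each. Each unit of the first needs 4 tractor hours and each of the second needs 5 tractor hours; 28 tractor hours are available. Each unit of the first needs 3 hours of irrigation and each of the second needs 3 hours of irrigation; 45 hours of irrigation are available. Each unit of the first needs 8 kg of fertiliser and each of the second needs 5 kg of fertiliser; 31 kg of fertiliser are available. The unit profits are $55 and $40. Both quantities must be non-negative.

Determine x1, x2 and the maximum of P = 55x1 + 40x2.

x1 = 3/4, x2 = 5, maximum P = 965/4

The optimum lies where 4x1 + 5x2 = 28 and 8x1 + 5x2 = 31.
Solving simultaneously gives x1 = 3/4, x2 = 5.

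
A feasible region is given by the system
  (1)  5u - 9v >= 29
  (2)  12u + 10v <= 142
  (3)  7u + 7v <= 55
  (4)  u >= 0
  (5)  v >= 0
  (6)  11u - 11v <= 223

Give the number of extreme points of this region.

3

The feasible vertices (each the meet of two boundaries and inside every other half-plane) are:
  (349/49, 36/49)
  (29/5, 0)
  (55/7, 0)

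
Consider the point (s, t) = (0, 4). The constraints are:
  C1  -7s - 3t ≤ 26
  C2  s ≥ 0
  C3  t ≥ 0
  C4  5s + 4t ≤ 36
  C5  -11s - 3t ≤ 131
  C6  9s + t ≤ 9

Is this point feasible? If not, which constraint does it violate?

C1: -12 ≤ 26 ✓
C2: 0 ≥ 0 ✓
C3: 4 ≥ 0 ✓
C4: 16 ≤ 36 ✓
C5: -12 ≤ 131 ✓
C6: 4 ≤ 9 ✓

feasible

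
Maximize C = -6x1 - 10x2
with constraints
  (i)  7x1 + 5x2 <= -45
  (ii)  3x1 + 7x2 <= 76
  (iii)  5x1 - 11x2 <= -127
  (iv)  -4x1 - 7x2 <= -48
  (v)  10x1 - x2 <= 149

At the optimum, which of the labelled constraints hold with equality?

Vertices and C = -6x1 - 10x2:
  (-695/34, 667/34) → C = -1250/17
  (-555/29, 516/29) → C = -1830/29
  (-28, 160/7) → C = -424/7

The maximum is at (-28, 160/7). Substituting into each constraint, equality holds for (ii) and (iv); the remaining constraints have slack.

(ii) and (iv)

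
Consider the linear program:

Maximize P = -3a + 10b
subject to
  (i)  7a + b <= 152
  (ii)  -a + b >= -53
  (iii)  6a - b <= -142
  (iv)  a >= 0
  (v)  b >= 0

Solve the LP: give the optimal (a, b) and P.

The optimum lies where 7a + b = 152 and a = 0.
Solving simultaneously gives a = 0, b = 152.

a = 0, b = 152, maximum P = 1520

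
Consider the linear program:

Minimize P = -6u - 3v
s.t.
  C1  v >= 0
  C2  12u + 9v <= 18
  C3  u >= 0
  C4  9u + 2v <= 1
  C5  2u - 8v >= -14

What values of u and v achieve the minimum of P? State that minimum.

The binding constraints are u = 0 and 9u + 2v = 1.
Solving simultaneously gives u = 0, v = 1/2.

u = 0, v = 1/2, minimum P = -3/2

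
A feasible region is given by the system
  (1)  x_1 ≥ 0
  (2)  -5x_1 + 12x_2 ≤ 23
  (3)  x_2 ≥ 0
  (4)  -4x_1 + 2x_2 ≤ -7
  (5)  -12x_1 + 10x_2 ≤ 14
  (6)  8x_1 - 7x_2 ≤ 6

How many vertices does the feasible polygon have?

Intersecting each pair of boundary lines and keeping only the points that satisfy every inequality leaves:
  (65/19, 127/38)
  (233/61, 214/61)
  (37/12, 8/3)

3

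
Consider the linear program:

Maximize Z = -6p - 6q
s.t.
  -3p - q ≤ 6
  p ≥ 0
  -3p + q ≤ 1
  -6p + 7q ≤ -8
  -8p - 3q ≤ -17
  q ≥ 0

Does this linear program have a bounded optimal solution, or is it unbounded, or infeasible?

bounded optimum

Corner points and Z = -6p - 6q:
  (143/74, 19/37) → Z = -543/37
  (17/8, 0) → Z = -51/4
The feasible region has finitely many vertices and no improving ray; the maximum is -51/4 at (17/8, 0).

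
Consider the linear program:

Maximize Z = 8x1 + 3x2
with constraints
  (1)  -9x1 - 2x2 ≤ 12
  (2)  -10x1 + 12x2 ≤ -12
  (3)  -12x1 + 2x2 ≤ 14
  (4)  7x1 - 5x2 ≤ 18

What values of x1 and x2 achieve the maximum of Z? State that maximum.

Feasible corners and Z = 8x1 + 3x2:
  (-15/16, -57/32) → Z = -411/32
  (-24/59, -246/59) → Z = -930/59
  (78/17, 48/17) → Z = 768/17

x1 = 78/17, x2 = 48/17, maximum Z = 768/17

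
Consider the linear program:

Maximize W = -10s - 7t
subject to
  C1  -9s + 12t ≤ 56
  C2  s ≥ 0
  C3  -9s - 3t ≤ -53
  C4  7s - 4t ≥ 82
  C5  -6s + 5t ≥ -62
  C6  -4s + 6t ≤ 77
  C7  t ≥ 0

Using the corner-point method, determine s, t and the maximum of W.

Vertices and W = -10s - 7t:
  (151/6, 565/24) → W = -9995/24
  (1024/27, 298/9) → W = -16498/27
  (162/11, 58/11) → W = -2026/11

s = 162/11, t = 58/11, maximum W = -2026/11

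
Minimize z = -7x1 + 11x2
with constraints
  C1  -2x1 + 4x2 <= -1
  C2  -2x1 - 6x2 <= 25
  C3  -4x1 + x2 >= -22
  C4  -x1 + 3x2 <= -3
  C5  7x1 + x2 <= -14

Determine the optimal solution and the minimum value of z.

Vertices and z = -7x1 + 11x2:
  (-47/10, -13/5) → z = 43/10
  (-9/2, -5/2) → z = 4
  (-59/40, -147/40) → z = -301/10
  (-39/22, -35/22) → z = -56/11

At the optimal vertex, -2x1 - 6x2 = 25 and 7x1 + x2 = -14.
Solving simultaneously gives x1 = -59/40, x2 = -147/40.

x1 = -59/40, x2 = -147/40, minimum z = -301/10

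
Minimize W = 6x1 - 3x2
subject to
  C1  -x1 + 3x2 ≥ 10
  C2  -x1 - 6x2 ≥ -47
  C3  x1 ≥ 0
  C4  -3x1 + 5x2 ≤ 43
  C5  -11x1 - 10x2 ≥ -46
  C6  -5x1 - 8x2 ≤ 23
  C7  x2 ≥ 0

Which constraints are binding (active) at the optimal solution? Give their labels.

C3 and C5

Corner points and W = 6x1 - 3x2:
  (0, 10/3) → W = -10
  (38/43, 156/43) → W = -240/43
  (0, 23/5) → W = -69/5

The minimum is at (0, 23/5). Substituting into each constraint, equality holds for C3 and C5; the remaining constraints have slack.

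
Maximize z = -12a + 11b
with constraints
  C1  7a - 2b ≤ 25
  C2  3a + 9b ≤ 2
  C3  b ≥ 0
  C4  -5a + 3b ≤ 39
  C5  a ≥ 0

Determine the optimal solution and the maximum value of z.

a = 0, b = 2/9, maximum z = 22/9

Vertices and z = -12a + 11b:
  (2/3, 0) → z = -8
  (0, 2/9) → z = 22/9
  (0, 0) → z = 0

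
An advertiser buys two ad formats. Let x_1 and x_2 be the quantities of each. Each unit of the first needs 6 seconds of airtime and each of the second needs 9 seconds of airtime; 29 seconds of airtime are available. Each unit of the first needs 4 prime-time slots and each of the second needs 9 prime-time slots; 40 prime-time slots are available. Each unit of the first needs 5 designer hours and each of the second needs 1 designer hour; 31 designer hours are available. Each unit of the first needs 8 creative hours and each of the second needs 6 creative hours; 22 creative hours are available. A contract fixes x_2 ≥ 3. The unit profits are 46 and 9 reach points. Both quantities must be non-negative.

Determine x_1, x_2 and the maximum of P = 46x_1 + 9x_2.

Feasible corners and P = 46x_1 + 9x_2:
  (0, 29/9) → P = 29
  (0, 3) → P = 27
  (1/3, 3) → P = 127/3

x_1 = 1/3, x_2 = 3, maximum P = 127/3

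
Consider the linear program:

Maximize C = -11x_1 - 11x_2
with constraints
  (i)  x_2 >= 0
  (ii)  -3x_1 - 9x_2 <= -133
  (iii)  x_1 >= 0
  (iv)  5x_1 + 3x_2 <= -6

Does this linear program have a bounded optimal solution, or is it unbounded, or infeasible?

infeasible

The boundaries x_2 = 0 and -3x_1 - 9x_2 = -133 meet at (133/3, 0), but that point violates 5x_1 + 3x_2 ≤ -6. Every candidate vertex is excluded by some other constraint, so the feasible region is empty.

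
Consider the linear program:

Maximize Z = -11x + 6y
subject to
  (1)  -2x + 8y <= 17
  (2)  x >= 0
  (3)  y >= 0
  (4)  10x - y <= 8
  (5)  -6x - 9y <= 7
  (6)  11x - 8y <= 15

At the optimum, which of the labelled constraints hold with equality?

(1) and (2)

Corner points and Z = -11x + 6y:
  (0, 17/8) → Z = 51/4
  (27/26, 31/13) → Z = 75/26
  (0, 0) → Z = 0
  (4/5, 0) → Z = -44/5

The maximum is at (0, 17/8). Substituting into each constraint, equality holds for (1) and (2); the remaining constraints have slack.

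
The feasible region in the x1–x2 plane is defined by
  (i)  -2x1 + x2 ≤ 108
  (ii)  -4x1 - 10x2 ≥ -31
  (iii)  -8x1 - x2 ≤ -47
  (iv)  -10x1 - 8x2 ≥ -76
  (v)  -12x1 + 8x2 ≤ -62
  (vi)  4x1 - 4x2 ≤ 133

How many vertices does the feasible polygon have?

4

Intersecting each pair of boundary lines and keeping only the points that satisfy every inequality leaves:
  (439/76, 15/19)
  (128/17, 3/34)
  (107/12, -73/3)
  (19, -57/4)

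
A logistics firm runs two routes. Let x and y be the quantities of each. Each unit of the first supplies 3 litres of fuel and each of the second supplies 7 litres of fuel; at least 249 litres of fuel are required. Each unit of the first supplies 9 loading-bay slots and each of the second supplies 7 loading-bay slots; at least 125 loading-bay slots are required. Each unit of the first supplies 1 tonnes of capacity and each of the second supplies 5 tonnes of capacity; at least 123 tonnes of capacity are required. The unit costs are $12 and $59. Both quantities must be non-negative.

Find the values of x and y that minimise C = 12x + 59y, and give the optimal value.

Extreme points and C = 12x + 59y:
  (0, 249/7) → C = 14691/7
  (123, 0) → C = 1476
  (48, 15) → C = 1461
The feasible region is unbounded (it extends along (0, 1), (1, 0)), but C strictly increases along every unbounded feasible direction, so there is no improving ray and the minimum is attained at a vertex.

x = 48, y = 15, minimum C = 1461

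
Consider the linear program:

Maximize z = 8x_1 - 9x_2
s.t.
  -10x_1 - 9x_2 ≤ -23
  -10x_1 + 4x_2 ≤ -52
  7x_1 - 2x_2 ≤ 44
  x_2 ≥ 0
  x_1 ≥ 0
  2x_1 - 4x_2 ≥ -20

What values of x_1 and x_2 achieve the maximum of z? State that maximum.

x_1 = 44/7, x_2 = 0, maximum z = 352/7

Corner points and z = 8x_1 - 9x_2:
  (9, 19/2) → z = -27/2
  (26/5, 0) → z = 208/5
  (44/7, 0) → z = 352/7

At the optimal vertex, 7x_1 - 2x_2 = 44 and x_2 = 0.
Solving simultaneously gives x_1 = 44/7, x_2 = 0.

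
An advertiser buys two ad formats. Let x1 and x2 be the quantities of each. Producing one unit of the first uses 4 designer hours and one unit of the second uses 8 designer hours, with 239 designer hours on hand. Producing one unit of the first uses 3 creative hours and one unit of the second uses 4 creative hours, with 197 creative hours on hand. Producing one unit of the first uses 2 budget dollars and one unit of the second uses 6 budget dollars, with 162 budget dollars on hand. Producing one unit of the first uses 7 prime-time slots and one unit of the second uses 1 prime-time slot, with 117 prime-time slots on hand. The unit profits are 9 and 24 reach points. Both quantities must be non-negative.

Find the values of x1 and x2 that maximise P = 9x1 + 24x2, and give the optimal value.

Corner points and P = 9x1 + 24x2:
  (0, 0) → P = 0
  (0, 27) → P = 648
  (117/7, 0) → P = 1053/7
  (27/2, 45/2) → P = 1323/2

The binding constraints are 2x1 + 6x2 = 162 and 7x1 + x2 = 117.
Solving simultaneously gives x1 = 27/2, x2 = 45/2.

x1 = 27/2, x2 = 45/2, maximum P = 1323/2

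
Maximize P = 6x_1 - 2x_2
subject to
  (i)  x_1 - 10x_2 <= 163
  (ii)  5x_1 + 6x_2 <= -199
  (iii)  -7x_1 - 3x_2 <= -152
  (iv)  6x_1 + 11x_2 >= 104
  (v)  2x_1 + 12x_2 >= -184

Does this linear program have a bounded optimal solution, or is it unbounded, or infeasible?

The boundaries x_1 - 10x_2 = 163 and 6x_1 + 11x_2 = 104 meet at (2833/71, -874/71), but that point violates 5x_1 + 6x_2 ≤ -199. Every candidate vertex is excluded by some other constraint, so the feasible region is empty.

infeasible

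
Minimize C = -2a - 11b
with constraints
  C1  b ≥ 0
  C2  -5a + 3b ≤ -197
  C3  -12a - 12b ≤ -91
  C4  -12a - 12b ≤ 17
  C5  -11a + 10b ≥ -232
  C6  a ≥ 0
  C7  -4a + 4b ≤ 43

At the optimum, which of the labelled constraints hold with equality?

Feasible corners and C = -2a - 11b:
  (1274/17, 1007/17) → C = -13625/17
  (917/8, 1003/8) → C = -12867/8
  (679/2, 1401/4) → C = -18127/4

The minimum is at (679/2, 1401/4). Substituting into each constraint, equality holds for C5 and C7; the remaining constraints have slack.

C5 and C7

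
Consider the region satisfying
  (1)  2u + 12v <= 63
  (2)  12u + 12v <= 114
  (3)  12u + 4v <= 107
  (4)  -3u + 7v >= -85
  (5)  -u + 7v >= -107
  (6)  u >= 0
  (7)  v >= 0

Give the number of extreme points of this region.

Of the 21 pairwise boundary intersections, those satisfying every inequality are:
  (51/10, 22/5)
  (0, 21/4)
  (69/8, 7/8)
  (107/12, 0)
  (0, 0)

5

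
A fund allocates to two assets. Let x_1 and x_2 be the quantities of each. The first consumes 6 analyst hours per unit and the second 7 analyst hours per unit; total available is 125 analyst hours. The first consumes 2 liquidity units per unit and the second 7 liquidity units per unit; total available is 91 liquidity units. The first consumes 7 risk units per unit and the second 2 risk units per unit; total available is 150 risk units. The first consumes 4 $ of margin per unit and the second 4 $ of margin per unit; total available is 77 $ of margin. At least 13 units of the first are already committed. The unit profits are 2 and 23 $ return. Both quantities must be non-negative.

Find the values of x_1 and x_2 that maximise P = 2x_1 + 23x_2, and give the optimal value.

x_1 = 13, x_2 = 25/4, maximum P = 679/4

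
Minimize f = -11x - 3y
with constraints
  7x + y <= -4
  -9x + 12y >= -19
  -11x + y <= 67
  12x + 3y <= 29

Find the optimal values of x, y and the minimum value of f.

Extreme points and f = -11x - 3y:
  (-29/93, -169/93) → f = 826/93
  (-71/18, 425/18) → f = -247/9
  (-823/123, -812/123) → f = 11489/123

At the optimal vertex, 7x + y = -4 and -11x + y = 67.
Solving simultaneously gives x = -71/18, y = 425/18.

x = -71/18, y = 425/18, minimum f = -247/9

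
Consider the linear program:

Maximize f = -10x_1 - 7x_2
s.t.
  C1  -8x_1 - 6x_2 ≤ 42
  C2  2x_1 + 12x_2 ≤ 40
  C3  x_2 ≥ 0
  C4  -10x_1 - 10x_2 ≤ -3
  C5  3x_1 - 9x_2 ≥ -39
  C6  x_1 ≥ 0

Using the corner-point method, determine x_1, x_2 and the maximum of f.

x_1 = 0, x_2 = 3/10, maximum f = -21/10

Feasible corners and f = -10x_1 - 7x_2:
  (20, 0) → f = -200
  (0, 10/3) → f = -70/3
  (3/10, 0) → f = -3
  (0, 3/10) → f = -21/10

At the optimal vertex, -10x_1 - 10x_2 = -3 and x_1 = 0.
Solving simultaneously gives x_1 = 0, x_2 = 3/10.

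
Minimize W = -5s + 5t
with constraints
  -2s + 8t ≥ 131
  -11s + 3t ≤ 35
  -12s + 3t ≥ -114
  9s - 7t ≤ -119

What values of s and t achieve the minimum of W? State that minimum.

s = 56/25, t = 497/25, minimum W = 441/5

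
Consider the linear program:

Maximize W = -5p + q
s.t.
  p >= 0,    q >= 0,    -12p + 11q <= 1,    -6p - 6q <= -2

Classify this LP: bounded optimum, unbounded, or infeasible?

Vertices and W = -5p + q:
  (1/3, 0) → W = -5/3
  (8/69, 5/23) → W = -25/69
The feasible region has finitely many vertices and no improving ray; the maximum is -25/69 at (8/69, 5/23).

bounded optimum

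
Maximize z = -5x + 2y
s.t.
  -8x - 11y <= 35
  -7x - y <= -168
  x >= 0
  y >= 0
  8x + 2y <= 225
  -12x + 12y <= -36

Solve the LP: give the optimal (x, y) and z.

x = 171/8, y = 147/8, maximum z = -561/8

Extreme points and z = -5x + 2y:
  (24, 0) → z = -120
  (171/8, 147/8) → z = -561/8
  (225/8, 0) → z = -1125/8
  (231/10, 201/10) → z = -753/10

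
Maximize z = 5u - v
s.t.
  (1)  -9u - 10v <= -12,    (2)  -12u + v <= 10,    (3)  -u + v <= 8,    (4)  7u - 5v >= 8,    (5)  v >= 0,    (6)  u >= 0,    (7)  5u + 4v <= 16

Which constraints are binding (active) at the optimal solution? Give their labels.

Extreme points and z = 5u - v:
  (28/23, 12/115) → z = 688/115
  (4/3, 0) → z = 20/3
  (112/53, 72/53) → z = 488/53
  (16/5, 0) → z = 16

The maximum is at (16/5, 0). Substituting into each constraint, equality holds for (5) and (7); the remaining constraints have slack.

(5) and (7)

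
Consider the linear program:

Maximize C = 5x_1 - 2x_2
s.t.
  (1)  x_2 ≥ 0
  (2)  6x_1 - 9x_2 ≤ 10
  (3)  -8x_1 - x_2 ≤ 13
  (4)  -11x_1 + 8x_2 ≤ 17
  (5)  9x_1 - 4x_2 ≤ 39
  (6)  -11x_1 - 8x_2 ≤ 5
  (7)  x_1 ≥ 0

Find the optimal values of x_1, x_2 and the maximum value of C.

Vertices and C = 5x_1 - 2x_2:
  (5/3, 0) → C = 25/3
  (0, 0) → C = 0
  (311/57, 48/19) → C = 1267/57
  (95/7, 291/14) → C = 184/7
  (0, 17/8) → C = -17/4

The binding constraints are -11x_1 + 8x_2 = 17 and 9x_1 - 4x_2 = 39.
Solving simultaneously gives x_1 = 95/7, x_2 = 291/14.

x_1 = 95/7, x_2 = 291/14, maximum C = 184/7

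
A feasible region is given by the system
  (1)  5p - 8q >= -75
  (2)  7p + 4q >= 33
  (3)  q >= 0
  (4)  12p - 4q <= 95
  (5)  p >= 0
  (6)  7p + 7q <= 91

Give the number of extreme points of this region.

6

The feasible vertices (each the meet of two boundaries and inside every other half-plane) are:
  (0, 75/8)
  (29/13, 140/13)
  (33/7, 0)
  (0, 33/4)
  (95/12, 0)
  (147/16, 61/16)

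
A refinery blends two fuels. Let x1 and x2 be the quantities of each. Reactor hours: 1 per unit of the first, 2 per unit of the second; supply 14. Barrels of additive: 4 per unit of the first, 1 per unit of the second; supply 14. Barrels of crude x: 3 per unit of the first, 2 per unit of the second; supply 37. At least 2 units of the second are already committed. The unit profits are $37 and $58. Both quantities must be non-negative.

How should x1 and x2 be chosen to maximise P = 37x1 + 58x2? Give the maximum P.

x1 = 2, x2 = 6, maximum P = 422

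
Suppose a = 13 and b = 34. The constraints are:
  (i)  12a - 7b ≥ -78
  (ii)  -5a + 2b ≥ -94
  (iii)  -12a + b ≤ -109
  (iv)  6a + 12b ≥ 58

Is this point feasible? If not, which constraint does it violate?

Constraint (i): 12a - 7b = -82, which is not ≥ -78. All other constraints are satisfied.

not feasible — violates (i)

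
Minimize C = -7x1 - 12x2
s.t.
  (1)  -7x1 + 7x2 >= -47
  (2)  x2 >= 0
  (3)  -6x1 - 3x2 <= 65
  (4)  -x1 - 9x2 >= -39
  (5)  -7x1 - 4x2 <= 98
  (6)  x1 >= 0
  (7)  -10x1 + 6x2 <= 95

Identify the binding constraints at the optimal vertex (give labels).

Feasible corners and C = -7x1 - 12x2:
  (47/7, 0) → C = -47
  (348/35, 113/35) → C = -3792/35
  (0, 0) → C = 0
  (0, 13/3) → C = -52

The minimum is at (348/35, 113/35). Substituting into each constraint, equality holds for (1) and (4); the remaining constraints have slack.

(1) and (4)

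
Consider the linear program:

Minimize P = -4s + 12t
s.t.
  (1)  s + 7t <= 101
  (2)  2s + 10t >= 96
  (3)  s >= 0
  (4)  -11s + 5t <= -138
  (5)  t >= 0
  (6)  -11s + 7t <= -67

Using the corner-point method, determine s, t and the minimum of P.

Extreme points and P = -4s + 12t:
  (1471/82, 973/82) → P = 2896/41
  (101, 0) → P = -404
  (31/2, 13/2) → P = 16
  (48, 0) → P = -192

At the optimal vertex, s + 7t = 101 and t = 0.
Solving simultaneously gives s = 101, t = 0.

s = 101, t = 0, minimum P = -404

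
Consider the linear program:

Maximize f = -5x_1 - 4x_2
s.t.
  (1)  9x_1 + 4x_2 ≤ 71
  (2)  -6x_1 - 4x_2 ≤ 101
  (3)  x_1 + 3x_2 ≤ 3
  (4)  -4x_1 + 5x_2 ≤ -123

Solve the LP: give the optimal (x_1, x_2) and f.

x_1 = 172/3, x_2 = -445/4, maximum f = 475/3

Feasible corners and f = -5x_1 - 4x_2:
  (172/3, -445/4) → f = 475/3
  (847/61, -823/61) → f = -943/61
  (-13/46, -571/23) → f = 4633/46

The optimum lies where 9x_1 + 4x_2 = 71 and -6x_1 - 4x_2 = 101.
Solving simultaneously gives x_1 = 172/3, x_2 = -445/4.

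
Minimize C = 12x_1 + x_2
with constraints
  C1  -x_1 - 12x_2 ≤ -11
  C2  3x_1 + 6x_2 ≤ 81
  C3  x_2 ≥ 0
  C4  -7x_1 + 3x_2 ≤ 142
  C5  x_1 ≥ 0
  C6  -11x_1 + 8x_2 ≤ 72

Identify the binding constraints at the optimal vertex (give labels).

C1 and C5

Corner points and C = 12x_1 + x_2:
  (11, 0) → C = 132
  (0, 11/12) → C = 11/12
  (27, 0) → C = 324
  (12/5, 123/10) → C = 411/10
  (0, 9) → C = 9

The minimum is at (0, 11/12). Substituting into each constraint, equality holds for C1 and C5; the remaining constraints have slack.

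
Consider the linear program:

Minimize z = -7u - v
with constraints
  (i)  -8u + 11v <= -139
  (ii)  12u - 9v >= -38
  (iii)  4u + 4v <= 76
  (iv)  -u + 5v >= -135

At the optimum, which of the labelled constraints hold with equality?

(iii) and (iv)

Feasible corners and z = -7u - v:
  (348/19, 13/19) → z = -2449/19
  (-790/29, -941/29) → z = 6471/29
  (115/3, -58/3) → z = -249

The minimum is at (115/3, -58/3). Substituting into each constraint, equality holds for (iii) and (iv); the remaining constraints have slack.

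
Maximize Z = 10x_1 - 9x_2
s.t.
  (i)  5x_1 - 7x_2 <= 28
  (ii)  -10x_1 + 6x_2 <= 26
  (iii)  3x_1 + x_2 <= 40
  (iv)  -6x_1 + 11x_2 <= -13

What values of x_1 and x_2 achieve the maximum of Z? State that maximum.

Extreme points and Z = 10x_1 - 9x_2:
  (-35/4, -41/4) → Z = 19/4
  (154/13, 58/13) → Z = 1018/13
  (-182/37, -143/37) → Z = -533/37
  (151/13, 67/13) → Z = 907/13

The optimum lies where 5x_1 - 7x_2 = 28 and 3x_1 + x_2 = 40.
Solving simultaneously gives x_1 = 154/13, x_2 = 58/13.

x_1 = 154/13, x_2 = 58/13, maximum Z = 1018/13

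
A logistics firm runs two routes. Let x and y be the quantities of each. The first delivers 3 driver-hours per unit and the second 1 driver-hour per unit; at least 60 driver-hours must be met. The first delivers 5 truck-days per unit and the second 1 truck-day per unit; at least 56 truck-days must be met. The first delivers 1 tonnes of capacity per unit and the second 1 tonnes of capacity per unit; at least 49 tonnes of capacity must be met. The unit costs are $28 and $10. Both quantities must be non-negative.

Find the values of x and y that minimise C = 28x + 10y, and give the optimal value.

x = 11/2, y = 87/2, minimum C = 589

The feasible region is unbounded (it extends along (0, 1), (1, 0)), but C strictly increases along every unbounded feasible direction, so there is no improving ray and the minimum is attained at a vertex.

The optimum lies where 3x + y = 60 and x + y = 49.
Solving simultaneously gives x = 11/2, y = 87/2.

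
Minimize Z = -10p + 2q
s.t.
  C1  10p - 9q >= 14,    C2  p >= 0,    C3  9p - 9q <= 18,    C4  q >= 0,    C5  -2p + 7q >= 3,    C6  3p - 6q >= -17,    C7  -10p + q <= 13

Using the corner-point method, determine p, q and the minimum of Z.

Corner points and Z = -10p + 2q:
  (125/52, 29/26) → Z = -567/26
  (79/11, 212/33) → Z = -1946/33
  (17/5, 7/5) → Z = -156/5
  (29/3, 23/3) → Z = -244/3

The optimum lies where 9p - 9q = 18 and 3p - 6q = -17.
Solving simultaneously gives p = 29/3, q = 23/3.

p = 29/3, q = 23/3, minimum Z = -244/3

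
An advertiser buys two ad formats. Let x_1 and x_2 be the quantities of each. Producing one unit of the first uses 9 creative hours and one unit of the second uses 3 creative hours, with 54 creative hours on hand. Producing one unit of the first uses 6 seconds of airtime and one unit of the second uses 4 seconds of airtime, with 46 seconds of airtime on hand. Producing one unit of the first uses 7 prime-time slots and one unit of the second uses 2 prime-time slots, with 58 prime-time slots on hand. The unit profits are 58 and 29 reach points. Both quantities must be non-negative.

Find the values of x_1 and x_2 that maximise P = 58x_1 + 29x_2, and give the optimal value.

x_1 = 13/3, x_2 = 5, maximum P = 1189/3

Extreme points and P = 58x_1 + 29x_2:
  (0, 0) → P = 0
  (0, 23/2) → P = 667/2
  (6, 0) → P = 348
  (13/3, 5) → P = 1189/3

The optimum lies where 9x_1 + 3x_2 = 54 and 6x_1 + 4x_2 = 46.
Solving simultaneously gives x_1 = 13/3, x_2 = 5.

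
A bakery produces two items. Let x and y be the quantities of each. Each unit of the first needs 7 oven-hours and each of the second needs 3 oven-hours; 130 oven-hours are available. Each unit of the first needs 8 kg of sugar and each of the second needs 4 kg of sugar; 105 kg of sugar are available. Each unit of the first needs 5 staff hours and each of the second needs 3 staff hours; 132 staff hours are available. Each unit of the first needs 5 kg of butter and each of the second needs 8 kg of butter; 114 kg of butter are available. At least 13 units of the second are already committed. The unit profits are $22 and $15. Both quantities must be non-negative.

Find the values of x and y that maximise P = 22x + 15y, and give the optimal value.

At the optimal vertex, 5x + 8y = 114 and y = 13.
Solving simultaneously gives x = 2, y = 13.

x = 2, y = 13, maximum P = 239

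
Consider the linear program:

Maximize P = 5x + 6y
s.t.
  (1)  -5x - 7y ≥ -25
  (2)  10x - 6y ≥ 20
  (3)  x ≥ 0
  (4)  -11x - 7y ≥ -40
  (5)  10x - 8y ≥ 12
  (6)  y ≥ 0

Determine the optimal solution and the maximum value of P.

Vertices and P = 5x + 6y:
  (95/34, 45/34) → P = 745/34
  (2, 0) → P = 10
  (40/11, 0) → P = 200/11

The optimum lies where 10x - 6y = 20 and -11x - 7y = -40.
Solving simultaneously gives x = 95/34, y = 45/34.

x = 95/34, y = 45/34, maximum P = 745/34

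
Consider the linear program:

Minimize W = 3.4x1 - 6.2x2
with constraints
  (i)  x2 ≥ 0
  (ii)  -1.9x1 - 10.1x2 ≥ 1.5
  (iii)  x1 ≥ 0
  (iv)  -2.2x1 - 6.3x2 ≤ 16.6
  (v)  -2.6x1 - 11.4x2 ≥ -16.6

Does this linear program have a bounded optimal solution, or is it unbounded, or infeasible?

The boundaries x2 = 0 and -1.9x1 - 10.1x2 = 1.5 meet at (-15/19, 0), but that point violates x1 ≥ 0. Every candidate vertex is excluded by some other constraint, so the feasible region is empty.

infeasible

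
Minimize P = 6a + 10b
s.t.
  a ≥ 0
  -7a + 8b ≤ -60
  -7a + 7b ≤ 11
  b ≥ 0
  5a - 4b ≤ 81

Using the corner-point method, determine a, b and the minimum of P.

a = 60/7, b = 0, minimum P = 360/7

Vertices and P = 6a + 10b:
  (60/7, 0) → P = 360/7
  (34, 89/4) → P = 853/2
  (81/5, 0) → P = 486/5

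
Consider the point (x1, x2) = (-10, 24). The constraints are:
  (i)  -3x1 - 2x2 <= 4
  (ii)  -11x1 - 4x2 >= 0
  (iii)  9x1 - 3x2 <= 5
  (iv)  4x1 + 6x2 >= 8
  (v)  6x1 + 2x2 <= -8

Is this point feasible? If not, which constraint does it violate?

feasible

(i): -18 ≤ 4 ✓
(ii): 14 ≥ 0 ✓
(iii): -162 ≤ 5 ✓
(iv): 104 ≥ 8 ✓
(v): -12 ≤ -8 ✓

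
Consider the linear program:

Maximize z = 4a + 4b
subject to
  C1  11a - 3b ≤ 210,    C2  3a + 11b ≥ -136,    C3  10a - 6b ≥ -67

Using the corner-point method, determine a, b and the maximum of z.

At the optimal vertex, 11a - 3b = 210 and 10a - 6b = -67.
Solving simultaneously gives a = 487/12, b = 2837/36.

a = 487/12, b = 2837/36, maximum z = 4298/9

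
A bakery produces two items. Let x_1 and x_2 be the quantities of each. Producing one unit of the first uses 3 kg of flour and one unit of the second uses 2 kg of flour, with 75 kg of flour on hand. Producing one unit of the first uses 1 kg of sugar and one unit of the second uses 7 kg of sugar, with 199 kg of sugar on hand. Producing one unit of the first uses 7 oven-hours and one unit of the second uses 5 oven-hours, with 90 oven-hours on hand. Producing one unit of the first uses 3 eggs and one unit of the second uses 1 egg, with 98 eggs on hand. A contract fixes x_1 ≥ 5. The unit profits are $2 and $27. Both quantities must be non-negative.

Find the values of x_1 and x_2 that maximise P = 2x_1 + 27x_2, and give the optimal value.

Extreme points and P = 2x_1 + 27x_2:
  (90/7, 0) → P = 180/7
  (5, 0) → P = 10
  (5, 11) → P = 307

The optimum lies where 7x_1 + 5x_2 = 90 and x_1 = 5.
Solving simultaneously gives x_1 = 5, x_2 = 11.

x_1 = 5, x_2 = 11, maximum P = 307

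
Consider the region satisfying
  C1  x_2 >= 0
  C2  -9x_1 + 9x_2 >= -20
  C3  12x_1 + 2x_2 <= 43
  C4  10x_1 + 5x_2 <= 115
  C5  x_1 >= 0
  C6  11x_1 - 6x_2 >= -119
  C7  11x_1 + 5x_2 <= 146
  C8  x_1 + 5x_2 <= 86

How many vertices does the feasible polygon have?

Intersecting each pair of boundary lines and keeping only the points that satisfy every inequality leaves:
  (20/9, 0)
  (0, 0)
  (61/18, 7/6)
  (43/58, 989/58)
  (0, 86/5)

5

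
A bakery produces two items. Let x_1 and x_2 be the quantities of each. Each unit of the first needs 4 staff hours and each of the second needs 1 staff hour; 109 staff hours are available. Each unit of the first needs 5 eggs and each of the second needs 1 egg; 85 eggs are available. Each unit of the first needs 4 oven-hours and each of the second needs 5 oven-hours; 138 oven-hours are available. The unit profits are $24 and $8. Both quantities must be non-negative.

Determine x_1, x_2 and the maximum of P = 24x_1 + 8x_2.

Feasible corners and P = 24x_1 + 8x_2:
  (0, 0) → P = 0
  (0, 138/5) → P = 1104/5
  (17, 0) → P = 408
  (41/3, 50/3) → P = 1384/3

At the optimal vertex, 5x_1 + x_2 = 85 and 4x_1 + 5x_2 = 138.
Solving simultaneously gives x_1 = 41/3, x_2 = 50/3.

x_1 = 41/3, x_2 = 50/3, maximum P = 1384/3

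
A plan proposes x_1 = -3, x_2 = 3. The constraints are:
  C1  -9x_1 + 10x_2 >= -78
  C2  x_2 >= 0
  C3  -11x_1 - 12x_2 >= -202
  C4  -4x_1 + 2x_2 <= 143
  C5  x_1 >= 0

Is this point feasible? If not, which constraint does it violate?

not feasible — violates C5

Constraint C5: x_1 = -3, which is not ≥ 0. All other constraints are satisfied.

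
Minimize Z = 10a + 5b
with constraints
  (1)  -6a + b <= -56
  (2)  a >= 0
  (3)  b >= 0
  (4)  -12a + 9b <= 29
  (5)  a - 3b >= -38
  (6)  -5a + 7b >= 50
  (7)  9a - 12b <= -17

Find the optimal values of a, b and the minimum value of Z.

Vertices and Z = 10a + 5b:
  (206/17, 284/17) → Z = 3480/17
  (442/37, 580/37) → Z = 7320/37
  (29/2, 35/2) → Z = 465/2

The binding constraints are -6a + b = -56 and -5a + 7b = 50.
Solving simultaneously gives a = 442/37, b = 580/37.

a = 442/37, b = 580/37, minimum Z = 7320/37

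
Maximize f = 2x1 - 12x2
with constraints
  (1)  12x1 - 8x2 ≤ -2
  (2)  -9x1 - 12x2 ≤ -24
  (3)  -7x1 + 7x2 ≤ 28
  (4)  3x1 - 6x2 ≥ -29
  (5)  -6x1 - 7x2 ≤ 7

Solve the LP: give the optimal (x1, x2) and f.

x1 = 7/9, x2 = 17/12, maximum f = -139/9

Feasible corners and f = 2x1 - 12x2:
  (7/9, 17/12) → f = -139/9
  (55/12, 57/8) → f = -229/3
  (-8/7, 20/7) → f = -256/7
  (5/3, 17/3) → f = -194/3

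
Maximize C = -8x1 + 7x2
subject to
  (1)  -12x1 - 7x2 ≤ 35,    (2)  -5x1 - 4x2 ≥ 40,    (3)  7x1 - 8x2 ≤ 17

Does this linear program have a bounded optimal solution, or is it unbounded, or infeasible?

The boundaries -12x1 - 7x2 = 35 and -5x1 - 4x2 = 40 meet at (140/13, -305/13), but that point violates 7x1 - 8x2 ≤ 17. Every candidate vertex is excluded by some other constraint, so the feasible region is empty.

infeasible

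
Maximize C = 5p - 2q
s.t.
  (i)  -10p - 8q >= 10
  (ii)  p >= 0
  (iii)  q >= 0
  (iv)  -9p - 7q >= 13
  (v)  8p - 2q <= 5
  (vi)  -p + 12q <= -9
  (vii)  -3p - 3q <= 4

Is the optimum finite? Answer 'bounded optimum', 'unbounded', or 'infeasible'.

infeasible

The boundaries -p + 12q = -9 and -3p - 3q = 4 meet at (-7/13, -31/39), but that point violates p ≥ 0. Every candidate vertex is excluded by some other constraint, so the feasible region is empty.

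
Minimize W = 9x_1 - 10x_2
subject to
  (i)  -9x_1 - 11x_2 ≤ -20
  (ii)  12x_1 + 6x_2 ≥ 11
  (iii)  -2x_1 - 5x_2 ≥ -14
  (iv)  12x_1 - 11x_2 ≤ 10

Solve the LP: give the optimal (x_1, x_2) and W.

Vertices and W = 9x_1 - 10x_2:
  (1/78, 47/26) → W = -467/26
  (10/7, 50/77) → W = 70/11
  (-29/48, 73/24) → W = -1721/48
  (102/41, 74/41) → W = 178/41

x_1 = -29/48, x_2 = 73/24, minimum W = -1721/48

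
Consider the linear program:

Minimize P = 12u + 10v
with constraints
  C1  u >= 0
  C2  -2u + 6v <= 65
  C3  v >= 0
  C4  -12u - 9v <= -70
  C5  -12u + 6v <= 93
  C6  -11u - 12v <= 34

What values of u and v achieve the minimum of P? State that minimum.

The feasible region is unbounded (it extends along (3, 1), (1, 0)), but P strictly increases along every unbounded feasible direction, so there is no improving ray and the minimum is attained at a vertex.

The optimum lies where v = 0 and -12u - 9v = -70.
Solving simultaneously gives u = 35/6, v = 0.

u = 35/6, v = 0, minimum P = 70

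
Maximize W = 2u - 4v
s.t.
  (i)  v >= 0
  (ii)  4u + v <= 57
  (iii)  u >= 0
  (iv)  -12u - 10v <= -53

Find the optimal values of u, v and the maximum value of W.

At the optimal vertex, v = 0 and 4u + v = 57.
Solving simultaneously gives u = 57/4, v = 0.

u = 57/4, v = 0, maximum W = 57/2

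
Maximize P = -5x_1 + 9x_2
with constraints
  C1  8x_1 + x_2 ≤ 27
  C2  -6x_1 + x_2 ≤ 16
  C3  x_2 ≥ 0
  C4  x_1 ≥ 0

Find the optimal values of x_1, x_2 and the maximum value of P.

Extreme points and P = -5x_1 + 9x_2:
  (11/14, 145/7) → P = 365/2
  (27/8, 0) → P = -135/8
  (0, 16) → P = 144
  (0, 0) → P = 0

The binding constraints are 8x_1 + x_2 = 27 and -6x_1 + x_2 = 16.
Solving simultaneously gives x_1 = 11/14, x_2 = 145/7.

x_1 = 11/14, x_2 = 145/7, maximum P = 365/2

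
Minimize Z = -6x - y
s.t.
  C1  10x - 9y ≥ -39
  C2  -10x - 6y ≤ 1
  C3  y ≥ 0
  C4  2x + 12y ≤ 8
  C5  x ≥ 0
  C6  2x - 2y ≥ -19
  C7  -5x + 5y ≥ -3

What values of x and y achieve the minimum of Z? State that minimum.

Corner points and Z = -6x - y:
  (0, 0) → Z = 0
  (3/5, 0) → Z = -18/5
  (0, 2/3) → Z = -2/3
  (38/35, 17/35) → Z = -7

The binding constraints are 2x + 12y = 8 and -5x + 5y = -3.
Solving simultaneously gives x = 38/35, y = 17/35.

x = 38/35, y = 17/35, minimum Z = -7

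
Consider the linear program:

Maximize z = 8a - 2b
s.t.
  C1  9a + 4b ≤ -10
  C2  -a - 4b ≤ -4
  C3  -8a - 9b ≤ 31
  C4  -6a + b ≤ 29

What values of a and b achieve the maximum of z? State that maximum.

a = -7/4, b = 23/16, maximum z = -135/8

Extreme points and z = 8a - 2b:
  (-7/4, 23/16) → z = -135/8
  (-42/11, 67/11) → z = -470/11
  (-112/25, 53/25) → z = -1002/25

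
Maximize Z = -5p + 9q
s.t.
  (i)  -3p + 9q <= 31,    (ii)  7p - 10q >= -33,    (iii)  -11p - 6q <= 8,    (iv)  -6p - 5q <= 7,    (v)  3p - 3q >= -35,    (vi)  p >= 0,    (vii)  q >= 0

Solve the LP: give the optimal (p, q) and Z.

p = 13/33, q = 118/33, maximum Z = 997/33

Corner points and Z = -5p + 9q:
  (13/33, 118/33) → Z = 997/33
  (0, 33/10) → Z = 297/10
  (0, 0) → Z = 0
The feasible region is unbounded (it extends along (3, 1), (1, 0)), but Z strictly decreases along every unbounded feasible direction, so there is no improving ray and the maximum is attained at a vertex.

The optimum lies where -3p + 9q = 31 and 7p - 10q = -33.
Solving simultaneously gives p = 13/33, q = 118/33.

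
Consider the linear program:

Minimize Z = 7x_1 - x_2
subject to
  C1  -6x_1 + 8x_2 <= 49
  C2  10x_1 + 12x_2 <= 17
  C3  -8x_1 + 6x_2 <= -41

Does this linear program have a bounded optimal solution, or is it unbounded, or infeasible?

unbounded

From the feasible point (99/26, -137/78), moving in the direction (-6, -8) keeps every constraint satisfied while Z decreases without bound.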